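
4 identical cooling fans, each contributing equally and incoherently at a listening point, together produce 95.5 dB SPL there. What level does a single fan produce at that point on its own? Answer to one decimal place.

89.5 dB SPL

4 equal incoherent sources add 10·log₁₀(4) = 6.02 dB over one source.
L_one = 95.5 − 6.02 = 89.5 dB SPL.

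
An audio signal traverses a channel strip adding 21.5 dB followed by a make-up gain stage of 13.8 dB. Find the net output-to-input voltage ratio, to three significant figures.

58.2

Net gain = 21.5 + 13.8 = 35.3 dB.
Voltage ratio = 10^(35.3/20) = 58.2.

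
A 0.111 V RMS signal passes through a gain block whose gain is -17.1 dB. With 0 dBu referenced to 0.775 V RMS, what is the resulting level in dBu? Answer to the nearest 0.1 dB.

Input level: 20·log₁₀(0.111/0.775) = -16.88 dBu.
Output: -16.88 − 17.1 = -34.0 dBu.

-34.0 dBu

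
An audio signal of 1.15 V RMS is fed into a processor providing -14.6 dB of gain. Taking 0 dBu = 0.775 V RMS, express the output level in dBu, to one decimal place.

Input level: 20·log₁₀(1.15/0.775) = 3.43 dBu.
Output: 3.43 − 14.6 = -11.2 dBu.

-11.2 dBu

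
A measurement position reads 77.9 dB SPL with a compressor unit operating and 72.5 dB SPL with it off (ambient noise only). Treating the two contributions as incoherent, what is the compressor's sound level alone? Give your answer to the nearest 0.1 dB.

Background correction is a power subtraction:
L_src = 10·log₁₀(10^(77.9/10) − 10^(72.5/10)) = 10·log₁₀(43880000) = 76.4 dB SPL.

76.4 dB SPL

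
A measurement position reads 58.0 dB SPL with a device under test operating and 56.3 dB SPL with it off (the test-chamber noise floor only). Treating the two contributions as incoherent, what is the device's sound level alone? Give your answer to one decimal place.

53.1 dB SPL

Background correction is a power subtraction:
L_src = 10·log₁₀(10^(58.0/10) − 10^(56.3/10)) = 10·log₁₀(204400) = 53.1 dB SPL.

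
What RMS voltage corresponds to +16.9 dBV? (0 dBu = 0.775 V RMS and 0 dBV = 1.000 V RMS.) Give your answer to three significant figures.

V = 1.000 V × 10^(+16.9/20).
= 1.000 × 6.998 = 7.00 V.

7.00 V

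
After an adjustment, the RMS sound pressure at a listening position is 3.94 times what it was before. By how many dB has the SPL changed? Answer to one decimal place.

11.9 dB

Sound pressure is an amplitude quantity: ΔL = 20·log₁₀(p₂/p₁).
20·log₁₀(3.94) = 11.9 dB.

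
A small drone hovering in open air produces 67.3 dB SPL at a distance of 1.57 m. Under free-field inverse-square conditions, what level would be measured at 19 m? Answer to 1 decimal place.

For a point source in a free field, ΔL = −20·log₁₀(d₂/d₁).
ΔL = −20·log₁₀(19/1.57) = -21.66 dB, so L₂ = 67.3 + (-21.66) = 45.6 dB SPL.

45.6 dB SPL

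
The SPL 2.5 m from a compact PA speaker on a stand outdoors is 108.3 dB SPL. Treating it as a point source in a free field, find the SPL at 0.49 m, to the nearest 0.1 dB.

122.5 dB SPL

For a point source in a free field, ΔL = −20·log₁₀(d₂/d₁).
ΔL = −20·log₁₀(0.49/2.5) = 14.15 dB, so L₂ = 108.3 + (14.15) = 122.5 dB SPL.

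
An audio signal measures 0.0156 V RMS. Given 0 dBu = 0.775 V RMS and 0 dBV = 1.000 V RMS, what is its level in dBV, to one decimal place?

-36.1 dBV

dBV = 20·log₁₀(V / 1.000 V).
20·log₁₀(0.0156/1.000) = -36.1 dBV.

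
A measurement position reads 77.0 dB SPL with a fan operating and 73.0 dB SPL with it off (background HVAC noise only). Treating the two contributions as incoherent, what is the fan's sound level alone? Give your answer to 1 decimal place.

74.8 dB SPL

Background correction is a power subtraction:
L_src = 10·log₁₀(10^(77.0/10) − 10^(73.0/10)) = 10·log₁₀(30170000) = 74.8 dB SPL.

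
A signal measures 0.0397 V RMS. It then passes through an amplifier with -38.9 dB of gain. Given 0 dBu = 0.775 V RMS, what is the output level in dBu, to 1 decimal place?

-64.7 dBu

Input level: 20·log₁₀(0.0397/0.775) = -25.81 dBu.
Output: -25.81 − 38.9 = -64.7 dBu.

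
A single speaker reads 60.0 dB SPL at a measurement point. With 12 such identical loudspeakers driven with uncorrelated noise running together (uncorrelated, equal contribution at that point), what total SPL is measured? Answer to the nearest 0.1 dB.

70.8 dB SPL

12 equal incoherent sources raise the level by 10·log₁₀(12) = 10.79 dB.
L_total = 60.0 + 10.79 = 70.8 dB SPL.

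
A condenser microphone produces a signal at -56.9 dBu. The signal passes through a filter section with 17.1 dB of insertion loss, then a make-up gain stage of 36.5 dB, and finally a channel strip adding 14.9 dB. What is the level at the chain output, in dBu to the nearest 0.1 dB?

In dB, series stages simply add:
-56.9 − 17.1 + 36.5 + 14.9 = -22.6 dBu.

-22.6 dBu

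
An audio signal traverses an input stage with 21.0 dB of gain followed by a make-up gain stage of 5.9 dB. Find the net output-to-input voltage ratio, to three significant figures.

Net gain = 21.0 + 5.9 = 26.9 dB.
Voltage ratio = 10^(26.9/20) = 22.1.

22.1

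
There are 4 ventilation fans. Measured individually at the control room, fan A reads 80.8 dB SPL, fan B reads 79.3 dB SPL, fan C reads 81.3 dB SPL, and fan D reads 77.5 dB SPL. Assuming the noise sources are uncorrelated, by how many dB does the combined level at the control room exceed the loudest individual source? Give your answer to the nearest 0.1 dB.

4.7 dB

Incoherent sources sum as intensities:
L_total = 10·log₁₀(10^(80.8/10) + 10^(79.3/10) + 10^(81.3/10) + 10^(77.5/10)) = 85.98 dB SPL.
Excess over the loudest (81.3 dB): 85.98 − 81.3 = 4.7 dB.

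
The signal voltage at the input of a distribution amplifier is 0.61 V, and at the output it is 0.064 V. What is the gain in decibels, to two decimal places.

-19.58 dB

Voltage ratio → dB uses the 20·log₁₀ form:
20·log₁₀(0.064/0.61) = 20·log₁₀(0.1049) = -19.58 dB.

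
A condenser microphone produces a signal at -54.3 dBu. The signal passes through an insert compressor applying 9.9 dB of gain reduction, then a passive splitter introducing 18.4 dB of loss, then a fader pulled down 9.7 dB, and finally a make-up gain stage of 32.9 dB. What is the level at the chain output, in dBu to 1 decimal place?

In dB, series stages simply add:
-54.3 − 9.9 − 18.4 − 9.7 + 32.9 = -59.4 dBu.

-59.4 dBu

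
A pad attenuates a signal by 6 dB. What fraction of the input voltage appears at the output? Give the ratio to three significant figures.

0.501

Voltage ratio = 10^(dB/20).
10^(-6/20) = 10^(-0.3000) = 0.501.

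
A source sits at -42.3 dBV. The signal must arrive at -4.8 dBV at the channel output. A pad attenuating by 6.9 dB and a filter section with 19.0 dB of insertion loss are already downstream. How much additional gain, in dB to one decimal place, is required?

63.4 dB

The required make-up gain is the shortfall in the dB sum.
G = -4.8 − (-42.3) + 6.9 + 19.0 = 63.4 dB.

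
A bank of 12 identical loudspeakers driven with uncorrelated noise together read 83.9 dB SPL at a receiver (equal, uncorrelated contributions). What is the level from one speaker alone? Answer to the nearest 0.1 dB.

12 equal incoherent sources add 10·log₁₀(12) = 10.79 dB over one source.
L_one = 83.9 − 10.79 = 73.1 dB SPL.

73.1 dB SPL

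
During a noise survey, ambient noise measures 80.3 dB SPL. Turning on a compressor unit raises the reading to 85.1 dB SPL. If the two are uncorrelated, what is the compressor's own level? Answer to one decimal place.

Background correction is a power subtraction:
L_src = 10·log₁₀(10^(85.1/10) − 10^(80.3/10)) = 10·log₁₀(216400000) = 83.4 dB SPL.

83.4 dB SPL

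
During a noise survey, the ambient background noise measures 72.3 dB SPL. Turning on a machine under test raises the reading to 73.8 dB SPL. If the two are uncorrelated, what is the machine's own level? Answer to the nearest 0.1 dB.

68.5 dB SPL

Subtract intensities: L_src = 10·log₁₀(10^(L_total/10) − 10^(L_bg/10)).
L_src = 10·log₁₀(10^(73.8/10) − 10^(72.3/10)) = 10·log₁₀(7006000) = 68.5 dB SPL.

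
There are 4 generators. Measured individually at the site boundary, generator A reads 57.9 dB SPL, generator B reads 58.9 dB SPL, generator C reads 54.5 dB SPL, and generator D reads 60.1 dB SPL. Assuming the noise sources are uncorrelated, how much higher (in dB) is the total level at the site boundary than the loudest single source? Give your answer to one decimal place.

4.2 dB

Uncorrelated sources add in intensity (power), not in dB.
L_total = 10·log₁₀(10^(57.9/10) + 10^(58.9/10) + 10^(54.5/10) + 10^(60.1/10)) = 64.31 dB SPL.
Excess over the loudest (60.1 dB): 64.31 − 60.1 = 4.2 dB.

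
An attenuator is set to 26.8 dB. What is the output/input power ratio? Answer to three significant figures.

0.00209

Power ratio = 10^(dB/10).
10^(-26.8/10) = 10^(-2.680) = 0.00209.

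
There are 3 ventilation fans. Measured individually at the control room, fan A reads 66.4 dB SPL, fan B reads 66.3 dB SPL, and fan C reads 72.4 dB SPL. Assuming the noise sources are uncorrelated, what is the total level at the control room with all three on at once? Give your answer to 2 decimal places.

74.15 dB SPL

Uncorrelated sources add in intensity (power), not in dB.
L_total = 10·log₁₀(10^(66.4/10) + 10^(66.3/10) + 10^(72.4/10)) = 10·log₁₀(26010000) = 74.15 dB SPL.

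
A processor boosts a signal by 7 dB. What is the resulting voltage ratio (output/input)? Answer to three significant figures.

Voltage ratio = 10^(dB/20).
10^(7/20) = 10^(0.3500) = 2.24.

2.24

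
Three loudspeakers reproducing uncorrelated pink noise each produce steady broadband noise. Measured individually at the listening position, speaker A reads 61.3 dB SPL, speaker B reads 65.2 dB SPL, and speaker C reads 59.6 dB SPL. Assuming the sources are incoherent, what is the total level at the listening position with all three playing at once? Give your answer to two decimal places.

67.46 dB SPL

Add the sources as powers (linear), then convert back to dB:
L_total = 10·log₁₀(10^(61.3/10) + 10^(65.2/10) + 10^(59.6/10)) = 10·log₁₀(5572000) = 67.46 dB SPL.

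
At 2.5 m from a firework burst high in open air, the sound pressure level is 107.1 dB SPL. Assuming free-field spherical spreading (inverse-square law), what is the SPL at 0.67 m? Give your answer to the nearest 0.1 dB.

118.5 dB SPL

For a point source in a free field, ΔL = −20·log₁₀(d₂/d₁).
ΔL = −20·log₁₀(0.67/2.5) = 11.44 dB, so L₂ = 107.1 + (11.44) = 118.5 dB SPL.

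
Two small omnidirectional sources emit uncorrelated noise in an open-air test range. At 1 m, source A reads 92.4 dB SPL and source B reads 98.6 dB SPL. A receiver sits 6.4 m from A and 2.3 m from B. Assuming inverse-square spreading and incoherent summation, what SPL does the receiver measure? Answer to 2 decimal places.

91.50 dB SPL

At the listener: L_A = 92.4 − 20·log₁₀(6.4) = 76.276 dB; L_B = 98.6 − 20·log₁₀(2.3) = 91.365 dB.
Combined: 10·log₁₀(10^(76.276/10)+10^(91.365/10)) = 91.50 dB SPL.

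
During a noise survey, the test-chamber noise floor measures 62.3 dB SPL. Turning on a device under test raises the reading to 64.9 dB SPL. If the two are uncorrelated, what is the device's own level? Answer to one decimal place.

61.4 dB SPL

Background correction is a power subtraction:
L_src = 10·log₁₀(10^(64.9/10) − 10^(62.3/10)) = 10·log₁₀(1392000) = 61.4 dB SPL.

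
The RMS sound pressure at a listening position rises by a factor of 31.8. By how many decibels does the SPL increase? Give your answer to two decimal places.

Sound pressure is an amplitude quantity: ΔL = 20·log₁₀(p₂/p₁).
20·log₁₀(31.8) = 30.05 dB.

30.05 dB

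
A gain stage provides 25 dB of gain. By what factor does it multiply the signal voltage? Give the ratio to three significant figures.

17.8

Voltage ratio = 10^(dB/20).
10^(25/20) = 10^(1.250) = 17.8.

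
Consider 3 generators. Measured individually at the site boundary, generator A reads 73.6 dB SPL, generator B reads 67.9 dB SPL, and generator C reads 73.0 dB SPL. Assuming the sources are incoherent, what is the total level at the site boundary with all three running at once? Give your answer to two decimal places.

76.90 dB SPL

Incoherent sources sum as intensities:
L_total = 10·log₁₀(10^(73.6/10) + 10^(67.9/10) + 10^(73.0/10)) = 10·log₁₀(49030000) = 76.90 dB SPL.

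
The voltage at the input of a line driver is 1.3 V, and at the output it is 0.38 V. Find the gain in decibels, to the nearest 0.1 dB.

-10.7 dB

For a voltage ratio, dB = 20·log₁₀(V₂/V₁).
20·log₁₀(0.38/1.3) = 20·log₁₀(0.2923) = -10.7 dB.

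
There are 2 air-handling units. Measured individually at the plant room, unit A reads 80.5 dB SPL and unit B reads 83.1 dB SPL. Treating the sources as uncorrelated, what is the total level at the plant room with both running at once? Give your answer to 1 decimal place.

85.0 dB SPL

Add the sources as powers (linear), then convert back to dB:
L_total = 10·log₁₀(10^(80.5/10) + 10^(83.1/10)) = 10·log₁₀(316400000) = 85.0 dB SPL.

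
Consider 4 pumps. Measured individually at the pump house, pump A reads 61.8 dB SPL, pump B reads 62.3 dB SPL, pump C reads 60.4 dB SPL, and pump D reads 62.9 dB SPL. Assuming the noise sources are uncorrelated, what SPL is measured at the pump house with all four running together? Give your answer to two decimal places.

67.96 dB SPL

Uncorrelated sources add in intensity (power), not in dB.
L_total = 10·log₁₀(10^(61.8/10) + 10^(62.3/10) + 10^(60.4/10) + 10^(62.9/10)) = 10·log₁₀(6258000) = 67.96 dB SPL.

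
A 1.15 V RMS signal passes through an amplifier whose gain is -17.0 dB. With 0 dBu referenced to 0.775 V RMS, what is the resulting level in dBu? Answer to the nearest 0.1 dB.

Input level: 20·log₁₀(1.15/0.775) = 3.43 dBu.
Output: 3.43 − 17.0 = -13.6 dBu.

-13.6 dBu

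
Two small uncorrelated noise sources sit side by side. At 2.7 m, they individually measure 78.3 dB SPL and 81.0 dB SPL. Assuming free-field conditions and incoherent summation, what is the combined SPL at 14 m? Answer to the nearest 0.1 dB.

68.6 dB SPL

Combined at 2.7 m: 10·log₁₀(10^(78.3/10)+10^(81.0/10)) = 82.87 dB SPL.
Then apply −20·log₁₀(14/2.7) = -14.30 dB → 68.6 dB SPL.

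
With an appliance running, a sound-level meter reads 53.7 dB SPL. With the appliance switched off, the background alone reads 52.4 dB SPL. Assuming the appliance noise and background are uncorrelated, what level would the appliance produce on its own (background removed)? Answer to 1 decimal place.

Remove the background by subtracting linear intensities:
L_src = 10·log₁₀(10^(53.7/10) − 10^(52.4/10)) = 10·log₁₀(60640) = 47.8 dB SPL.

47.8 dB SPL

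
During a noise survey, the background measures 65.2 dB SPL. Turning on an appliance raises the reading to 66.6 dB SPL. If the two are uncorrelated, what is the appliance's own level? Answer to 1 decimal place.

61.0 dB SPL

Remove the background by subtracting linear intensities:
L_src = 10·log₁₀(10^(66.6/10) − 10^(65.2/10)) = 10·log₁₀(1260000) = 61.0 dB SPL.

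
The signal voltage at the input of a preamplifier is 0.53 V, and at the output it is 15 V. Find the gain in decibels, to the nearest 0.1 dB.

29.0 dB

Voltage ratio → dB uses the 20·log₁₀ form:
20·log₁₀(15/0.53) = 20·log₁₀(28.30) = 29.0 dB.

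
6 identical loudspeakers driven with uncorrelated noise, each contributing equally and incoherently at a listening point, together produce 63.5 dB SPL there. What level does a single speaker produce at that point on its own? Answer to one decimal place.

55.7 dB SPL

6 equal incoherent sources add 10·log₁₀(6) = 7.78 dB over one source.
L_one = 63.5 − 7.78 = 55.7 dB SPL.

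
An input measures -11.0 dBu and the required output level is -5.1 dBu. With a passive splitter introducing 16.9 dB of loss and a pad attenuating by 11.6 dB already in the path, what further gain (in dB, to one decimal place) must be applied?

The required make-up gain is the shortfall in the dB sum.
G = -5.1 − (-11.0) + 16.9 + 11.6 = 34.4 dB.

34.4 dB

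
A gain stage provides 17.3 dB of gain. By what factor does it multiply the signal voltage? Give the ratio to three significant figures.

Voltage ratio = 10^(dB/20).
10^(17.3/20) = 10^(0.8650) = 7.33.

7.33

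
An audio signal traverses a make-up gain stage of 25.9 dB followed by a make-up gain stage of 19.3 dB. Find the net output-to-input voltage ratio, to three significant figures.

Net gain = 25.9 + 19.3 = 45.2 dB.
Voltage ratio = 10^(45.2/20) = 182.

182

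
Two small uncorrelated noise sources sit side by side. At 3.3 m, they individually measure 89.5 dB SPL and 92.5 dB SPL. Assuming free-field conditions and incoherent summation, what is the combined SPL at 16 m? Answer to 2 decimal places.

80.55 dB SPL

Combined at 3.3 m: 10·log₁₀(10^(89.5/10)+10^(92.5/10)) = 94.264 dB SPL.
Then apply −20·log₁₀(16/3.3) = -13.712 dB → 80.55 dB SPL.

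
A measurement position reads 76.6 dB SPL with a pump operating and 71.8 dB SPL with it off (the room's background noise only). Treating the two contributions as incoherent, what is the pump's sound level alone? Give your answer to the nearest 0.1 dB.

Background correction is a power subtraction:
L_src = 10·log₁₀(10^(76.6/10) − 10^(71.8/10)) = 10·log₁₀(30570000) = 74.9 dB SPL.

74.9 dB SPL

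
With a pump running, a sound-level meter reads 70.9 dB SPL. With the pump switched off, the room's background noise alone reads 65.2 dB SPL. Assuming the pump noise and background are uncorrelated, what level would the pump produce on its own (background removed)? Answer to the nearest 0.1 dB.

69.5 dB SPL

Subtract intensities: L_src = 10·log₁₀(10^(L_total/10) − 10^(L_bg/10)).
L_src = 10·log₁₀(10^(70.9/10) − 10^(65.2/10)) = 10·log₁₀(8991000) = 69.5 dB SPL.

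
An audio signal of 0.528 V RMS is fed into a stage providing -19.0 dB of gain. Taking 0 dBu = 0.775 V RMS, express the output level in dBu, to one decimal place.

Input level: 20·log₁₀(0.528/0.775) = -3.33 dBu.
Output: -3.33 − 19.0 = -22.3 dBu.

-22.3 dBu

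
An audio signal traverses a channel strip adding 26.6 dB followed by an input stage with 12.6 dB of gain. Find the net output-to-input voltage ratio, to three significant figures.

Net gain = 26.6 + 12.6 = 39.2 dB.
Voltage ratio = 10^(39.2/20) = 91.2.

91.2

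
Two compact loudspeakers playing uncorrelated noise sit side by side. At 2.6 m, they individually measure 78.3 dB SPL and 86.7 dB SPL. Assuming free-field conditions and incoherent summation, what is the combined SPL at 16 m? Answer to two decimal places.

Combined at 2.6 m: 10·log₁₀(10^(78.3/10)+10^(86.7/10)) = 87.286 dB SPL.
Then apply −20·log₁₀(16/2.6) = -15.783 dB → 71.50 dB SPL.

71.50 dB SPL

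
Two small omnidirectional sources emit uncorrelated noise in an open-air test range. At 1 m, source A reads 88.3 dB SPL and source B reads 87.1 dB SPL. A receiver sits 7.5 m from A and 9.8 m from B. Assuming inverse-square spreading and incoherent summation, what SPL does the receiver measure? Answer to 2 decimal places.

72.40 dB SPL

At the listener: L_A = 88.3 − 20·log₁₀(7.5) = 70.799 dB; L_B = 87.1 − 20·log₁₀(9.8) = 67.275 dB.
Combined: 10·log₁₀(10^(70.799/10)+10^(67.275/10)) = 72.40 dB SPL.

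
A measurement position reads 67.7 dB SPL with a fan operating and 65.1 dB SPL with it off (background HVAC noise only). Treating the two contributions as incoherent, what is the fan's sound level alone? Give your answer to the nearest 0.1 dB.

Remove the background by subtracting linear intensities:
L_src = 10·log₁₀(10^(67.7/10) − 10^(65.1/10)) = 10·log₁₀(2652000) = 64.2 dB SPL.

64.2 dB SPL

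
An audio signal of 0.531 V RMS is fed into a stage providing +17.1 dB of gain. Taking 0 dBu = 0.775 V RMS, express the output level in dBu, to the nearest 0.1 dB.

Input level: 20·log₁₀(0.531/0.775) = -3.28 dBu.
Output: -3.28 + 17.1 = +13.8 dBu.

+13.8 dBu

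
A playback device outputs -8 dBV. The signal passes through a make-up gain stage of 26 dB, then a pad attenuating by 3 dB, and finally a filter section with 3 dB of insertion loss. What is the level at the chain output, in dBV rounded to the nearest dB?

+12 dBV

In dB, series stages simply add:
-8 + 26 − 3 − 3 = +12 dBV.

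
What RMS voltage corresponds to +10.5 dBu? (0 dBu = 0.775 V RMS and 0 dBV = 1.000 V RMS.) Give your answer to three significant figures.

V = 0.775 V × 10^(+10.5/20).
= 0.775 × 3.350 = 2.60 V.

2.60 V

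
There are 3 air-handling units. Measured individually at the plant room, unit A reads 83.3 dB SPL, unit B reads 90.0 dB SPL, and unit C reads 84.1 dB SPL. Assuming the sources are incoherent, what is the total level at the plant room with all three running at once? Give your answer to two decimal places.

91.68 dB SPL

Incoherent sources sum as intensities:
L_total = 10·log₁₀(10^(83.3/10) + 10^(90.0/10) + 10^(84.1/10)) = 10·log₁₀(1471000000) = 91.68 dB SPL.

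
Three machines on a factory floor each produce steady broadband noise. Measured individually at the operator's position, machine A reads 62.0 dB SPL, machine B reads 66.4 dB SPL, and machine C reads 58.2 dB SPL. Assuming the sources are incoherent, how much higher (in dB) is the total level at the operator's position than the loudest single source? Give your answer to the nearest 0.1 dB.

1.8 dB

Incoherent sources sum as intensities:
L_total = 10·log₁₀(10^(62.0/10) + 10^(66.4/10) + 10^(58.2/10)) = 68.20 dB SPL.
Excess over the loudest (66.4 dB): 68.20 − 66.4 = 1.8 dB.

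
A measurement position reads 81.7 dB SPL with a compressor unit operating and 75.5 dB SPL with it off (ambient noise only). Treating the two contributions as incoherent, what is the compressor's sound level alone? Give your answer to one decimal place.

80.5 dB SPL

Remove the background by subtracting linear intensities:
L_src = 10·log₁₀(10^(81.7/10) − 10^(75.5/10)) = 10·log₁₀(112400000) = 80.5 dB SPL.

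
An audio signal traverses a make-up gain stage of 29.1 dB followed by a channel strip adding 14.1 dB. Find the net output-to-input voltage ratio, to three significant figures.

Net gain = 29.1 + 14.1 = 43.2 dB.
Voltage ratio = 10^(43.2/20) = 145.

145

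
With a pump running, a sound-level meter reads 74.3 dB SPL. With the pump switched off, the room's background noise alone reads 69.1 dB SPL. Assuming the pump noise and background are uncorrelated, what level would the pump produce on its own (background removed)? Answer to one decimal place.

Background correction is a power subtraction:
L_src = 10·log₁₀(10^(74.3/10) − 10^(69.1/10)) = 10·log₁₀(18790000) = 72.7 dB SPL.

72.7 dB SPL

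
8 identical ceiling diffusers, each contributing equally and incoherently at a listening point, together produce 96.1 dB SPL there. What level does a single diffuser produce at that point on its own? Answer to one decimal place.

87.1 dB SPL

8 equal incoherent sources add 10·log₁₀(8) = 9.03 dB over one source.
L_one = 96.1 − 9.03 = 87.1 dB SPL.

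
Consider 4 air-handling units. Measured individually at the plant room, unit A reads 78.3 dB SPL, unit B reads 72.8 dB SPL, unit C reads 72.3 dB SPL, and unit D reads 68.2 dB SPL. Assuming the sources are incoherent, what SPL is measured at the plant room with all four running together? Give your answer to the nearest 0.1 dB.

80.4 dB SPL

Uncorrelated sources add in intensity (power), not in dB.
L_total = 10·log₁₀(10^(78.3/10) + 10^(72.8/10) + 10^(72.3/10) + 10^(68.2/10)) = 10·log₁₀(110300000) = 80.4 dB SPL.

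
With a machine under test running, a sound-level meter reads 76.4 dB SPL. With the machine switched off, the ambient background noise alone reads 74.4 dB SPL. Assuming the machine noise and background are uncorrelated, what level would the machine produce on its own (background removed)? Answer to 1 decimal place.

72.1 dB SPL

Subtract intensities: L_src = 10·log₁₀(10^(L_total/10) − 10^(L_bg/10)).
L_src = 10·log₁₀(10^(76.4/10) − 10^(74.4/10)) = 10·log₁₀(16110000) = 72.1 dB SPL.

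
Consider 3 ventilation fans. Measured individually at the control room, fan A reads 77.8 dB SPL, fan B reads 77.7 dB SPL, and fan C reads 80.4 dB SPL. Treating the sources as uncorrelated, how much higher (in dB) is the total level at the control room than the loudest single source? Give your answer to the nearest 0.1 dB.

3.2 dB

Add the sources as powers (linear), then convert back to dB:
L_total = 10·log₁₀(10^(77.8/10) + 10^(77.7/10) + 10^(80.4/10)) = 83.59 dB SPL.
Excess over the loudest (80.4 dB): 83.59 − 80.4 = 3.2 dB.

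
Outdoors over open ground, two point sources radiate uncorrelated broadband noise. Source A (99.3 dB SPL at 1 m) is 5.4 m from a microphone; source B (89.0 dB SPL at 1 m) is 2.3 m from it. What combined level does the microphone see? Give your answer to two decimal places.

At the listener: L_A = 99.3 − 20·log₁₀(5.4) = 84.652 dB; L_B = 89.0 − 20·log₁₀(2.3) = 81.765 dB.
Combined: 10·log₁₀(10^(84.652/10)+10^(81.765/10)) = 86.45 dB SPL.

86.45 dB SPL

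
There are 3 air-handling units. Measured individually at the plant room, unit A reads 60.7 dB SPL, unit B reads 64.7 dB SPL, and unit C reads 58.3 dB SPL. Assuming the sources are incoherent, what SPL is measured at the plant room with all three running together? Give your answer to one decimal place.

Incoherent sources sum as intensities:
L_total = 10·log₁₀(10^(60.7/10) + 10^(64.7/10) + 10^(58.3/10)) = 10·log₁₀(4802000) = 66.8 dB SPL.

66.8 dB SPL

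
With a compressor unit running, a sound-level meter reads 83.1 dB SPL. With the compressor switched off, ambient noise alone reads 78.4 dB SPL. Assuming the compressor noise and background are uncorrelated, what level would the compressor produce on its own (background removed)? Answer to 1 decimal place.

Remove the background by subtracting linear intensities:
L_src = 10·log₁₀(10^(83.1/10) − 10^(78.4/10)) = 10·log₁₀(135000000) = 81.3 dB SPL.

81.3 dB SPL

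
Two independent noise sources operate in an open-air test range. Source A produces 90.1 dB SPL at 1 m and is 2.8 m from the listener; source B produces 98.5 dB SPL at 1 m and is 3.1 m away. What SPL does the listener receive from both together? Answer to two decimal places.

At the listener: L_A = 90.1 − 20·log₁₀(2.8) = 81.157 dB; L_B = 98.5 − 20·log₁₀(3.1) = 88.673 dB.
Combined: 10·log₁₀(10^(81.157/10)+10^(88.673/10)) = 89.38 dB SPL.

89.38 dB SPL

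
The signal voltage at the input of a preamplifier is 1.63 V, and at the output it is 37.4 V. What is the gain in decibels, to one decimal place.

Voltage is an amplitude quantity, so gain = 20·log₁₀(V_out/V_in).
20·log₁₀(37.4/1.63) = 20·log₁₀(22.94) = 27.2 dB.

27.2 dB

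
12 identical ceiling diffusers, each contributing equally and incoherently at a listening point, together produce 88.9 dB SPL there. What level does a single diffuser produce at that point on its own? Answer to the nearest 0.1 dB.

12 equal incoherent sources add 10·log₁₀(12) = 10.79 dB over one source.
L_one = 88.9 − 10.79 = 78.1 dB SPL.

78.1 dB SPL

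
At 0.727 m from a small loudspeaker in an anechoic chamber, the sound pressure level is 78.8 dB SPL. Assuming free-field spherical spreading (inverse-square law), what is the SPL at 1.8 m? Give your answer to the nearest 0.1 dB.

70.9 dB SPL

For a point source in a free field, ΔL = −20·log₁₀(d₂/d₁).
ΔL = −20·log₁₀(1.8/0.727) = -7.87 dB, so L₂ = 78.8 + (-7.87) = 70.9 dB SPL.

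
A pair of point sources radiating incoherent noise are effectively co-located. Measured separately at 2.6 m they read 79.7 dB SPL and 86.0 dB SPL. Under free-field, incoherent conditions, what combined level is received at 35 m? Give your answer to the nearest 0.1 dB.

64.3 dB SPL

Combined at 2.6 m: 10·log₁₀(10^(79.7/10)+10^(86.0/10)) = 86.91 dB SPL.
Then apply −20·log₁₀(35/2.6) = -22.58 dB → 64.3 dB SPL.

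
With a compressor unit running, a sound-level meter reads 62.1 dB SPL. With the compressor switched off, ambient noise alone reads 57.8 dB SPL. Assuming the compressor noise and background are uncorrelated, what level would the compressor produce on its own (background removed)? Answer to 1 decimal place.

60.1 dB SPL

Subtract intensities: L_src = 10·log₁₀(10^(L_total/10) − 10^(L_bg/10)).
L_src = 10·log₁₀(10^(62.1/10) − 10^(57.8/10)) = 10·log₁₀(1019000) = 60.1 dB SPL.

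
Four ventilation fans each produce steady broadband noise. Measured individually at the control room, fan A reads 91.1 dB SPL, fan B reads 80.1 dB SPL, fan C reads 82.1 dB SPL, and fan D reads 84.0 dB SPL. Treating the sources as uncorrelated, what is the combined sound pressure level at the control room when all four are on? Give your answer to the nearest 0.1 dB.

92.6 dB SPL

Incoherent sources sum as intensities:
L_total = 10·log₁₀(10^(91.1/10) + 10^(80.1/10) + 10^(82.1/10) + 10^(84.0/10)) = 10·log₁₀(1804000000) = 92.6 dB SPL.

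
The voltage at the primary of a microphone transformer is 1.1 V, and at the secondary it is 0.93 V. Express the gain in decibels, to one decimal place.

Voltage ratio → dB uses the 20·log₁₀ form:
20·log₁₀(0.93/1.1) = 20·log₁₀(0.8455) = -1.5 dB.

-1.5 dB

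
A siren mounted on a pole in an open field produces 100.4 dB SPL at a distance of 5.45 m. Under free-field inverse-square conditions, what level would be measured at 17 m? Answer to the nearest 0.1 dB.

Inverse-square spreading gives ΔL = −20·log₁₀(d₂/d₁).
ΔL = −20·log₁₀(17/5.45) = -9.88 dB, so L₂ = 100.4 + (-9.88) = 90.5 dB SPL.

90.5 dB SPL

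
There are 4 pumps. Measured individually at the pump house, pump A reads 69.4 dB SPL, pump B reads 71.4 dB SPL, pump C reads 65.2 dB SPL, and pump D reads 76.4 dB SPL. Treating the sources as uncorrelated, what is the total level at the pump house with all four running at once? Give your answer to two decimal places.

Incoherent sources sum as intensities:
L_total = 10·log₁₀(10^(69.4/10) + 10^(71.4/10) + 10^(65.2/10) + 10^(76.4/10)) = 10·log₁₀(69480000) = 78.42 dB SPL.

78.42 dB SPL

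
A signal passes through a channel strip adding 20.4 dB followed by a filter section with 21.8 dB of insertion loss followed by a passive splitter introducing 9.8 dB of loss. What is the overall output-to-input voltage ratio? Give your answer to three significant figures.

Net gain = 20.4 + (−21.8) + (−9.8) = -11.2 dB.
Voltage ratio = 10^(-11.2/20) = 0.275.

0.275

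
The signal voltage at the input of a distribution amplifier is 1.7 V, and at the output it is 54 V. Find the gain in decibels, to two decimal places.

Voltage ratio → dB uses the 20·log₁₀ form:
20·log₁₀(54/1.7) = 20·log₁₀(31.76) = 30.04 dB.

30.04 dB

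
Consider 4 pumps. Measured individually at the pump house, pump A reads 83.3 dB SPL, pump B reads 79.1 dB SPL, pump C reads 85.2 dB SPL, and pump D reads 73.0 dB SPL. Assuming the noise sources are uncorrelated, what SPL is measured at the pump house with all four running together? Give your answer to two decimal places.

Add the sources as powers (linear), then convert back to dB:
L_total = 10·log₁₀(10^(83.3/10) + 10^(79.1/10) + 10^(85.2/10) + 10^(73.0/10)) = 10·log₁₀(646200000) = 88.10 dB SPL.

88.10 dB SPL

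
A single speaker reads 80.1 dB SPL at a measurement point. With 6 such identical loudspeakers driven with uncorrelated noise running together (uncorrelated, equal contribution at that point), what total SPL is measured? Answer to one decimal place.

6 equal incoherent sources raise the level by 10·log₁₀(6) = 7.78 dB.
L_total = 80.1 + 7.78 = 87.9 dB SPL.

87.9 dB SPL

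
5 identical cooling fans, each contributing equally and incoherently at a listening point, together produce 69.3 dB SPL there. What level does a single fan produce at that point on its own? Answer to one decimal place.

62.3 dB SPL

5 equal incoherent sources add 10·log₁₀(5) = 6.99 dB over one source.
L_one = 69.3 − 6.99 = 62.3 dB SPL.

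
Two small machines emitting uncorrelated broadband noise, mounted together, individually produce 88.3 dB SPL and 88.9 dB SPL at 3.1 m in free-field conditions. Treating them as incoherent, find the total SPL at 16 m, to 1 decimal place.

77.4 dB SPL

Combined at 3.1 m: 10·log₁₀(10^(88.3/10)+10^(88.9/10)) = 91.62 dB SPL.
Then apply −20·log₁₀(16/3.1) = -14.26 dB → 77.4 dB SPL.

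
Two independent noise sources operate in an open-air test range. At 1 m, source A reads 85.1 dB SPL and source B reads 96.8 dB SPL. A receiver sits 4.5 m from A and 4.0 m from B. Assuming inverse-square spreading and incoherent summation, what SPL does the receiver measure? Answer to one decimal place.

85.0 dB SPL

At the listener: L_A = 85.1 − 20·log₁₀(4.5) = 72.04 dB; L_B = 96.8 − 20·log₁₀(4.0) = 84.76 dB.
Combined: 10·log₁₀(10^(72.04/10)+10^(84.76/10)) = 85.0 dB SPL.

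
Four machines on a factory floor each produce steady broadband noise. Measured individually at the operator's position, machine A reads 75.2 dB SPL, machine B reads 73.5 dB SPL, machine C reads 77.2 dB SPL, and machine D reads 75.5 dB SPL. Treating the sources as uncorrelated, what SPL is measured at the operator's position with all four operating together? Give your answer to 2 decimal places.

81.57 dB SPL

Uncorrelated sources add in intensity (power), not in dB.
L_total = 10·log₁₀(10^(75.2/10) + 10^(73.5/10) + 10^(77.2/10) + 10^(75.5/10)) = 10·log₁₀(143500000) = 81.57 dB SPL.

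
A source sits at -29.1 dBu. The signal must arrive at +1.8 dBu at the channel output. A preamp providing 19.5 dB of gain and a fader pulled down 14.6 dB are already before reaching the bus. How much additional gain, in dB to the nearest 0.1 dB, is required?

26.0 dB

The required make-up gain is the shortfall in the dB sum.
G = +1.8 − (-29.1) − 19.5 + 14.6 = 26.0 dB.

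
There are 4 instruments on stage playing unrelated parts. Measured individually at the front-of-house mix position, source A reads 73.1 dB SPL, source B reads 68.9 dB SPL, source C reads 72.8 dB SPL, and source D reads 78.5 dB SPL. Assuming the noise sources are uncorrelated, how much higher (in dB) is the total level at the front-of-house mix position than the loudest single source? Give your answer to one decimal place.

2.2 dB

Uncorrelated sources add in intensity (power), not in dB.
L_total = 10·log₁₀(10^(73.1/10) + 10^(68.9/10) + 10^(72.8/10) + 10^(78.5/10)) = 80.72 dB SPL.
Excess over the loudest (78.5 dB): 80.72 − 78.5 = 2.2 dB.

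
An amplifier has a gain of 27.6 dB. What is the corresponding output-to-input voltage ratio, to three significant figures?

Voltage ratio = 10^(dB/20).
10^(27.6/20) = 10^(1.380) = 24.0.

24.0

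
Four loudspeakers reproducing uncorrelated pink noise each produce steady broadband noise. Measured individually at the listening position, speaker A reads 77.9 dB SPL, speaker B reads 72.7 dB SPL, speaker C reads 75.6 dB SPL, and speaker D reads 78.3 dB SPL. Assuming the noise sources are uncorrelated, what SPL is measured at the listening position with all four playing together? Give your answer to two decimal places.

Incoherent sources sum as intensities:
L_total = 10·log₁₀(10^(77.9/10) + 10^(72.7/10) + 10^(75.6/10) + 10^(78.3/10)) = 10·log₁₀(184200000) = 82.65 dB SPL.

82.65 dB SPL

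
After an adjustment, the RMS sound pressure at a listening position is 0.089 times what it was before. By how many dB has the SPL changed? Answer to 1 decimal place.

Sound pressure is an amplitude quantity: ΔL = 20·log₁₀(p₂/p₁).
20·log₁₀(0.089) = -21.0 dB.

-21.0 dB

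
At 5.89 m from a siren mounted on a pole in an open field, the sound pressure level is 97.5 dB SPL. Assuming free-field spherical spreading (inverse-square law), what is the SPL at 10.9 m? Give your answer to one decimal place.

92.2 dB SPL

Inverse-square spreading gives ΔL = −20·log₁₀(d₂/d₁).
ΔL = −20·log₁₀(10.9/5.89) = -5.35 dB, so L₂ = 97.5 + (-5.35) = 92.2 dB SPL.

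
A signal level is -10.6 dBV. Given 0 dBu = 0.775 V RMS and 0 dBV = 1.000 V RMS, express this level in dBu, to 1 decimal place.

-8.4 dBu

The offset between the scales is 20·log₁₀(0.775/1.000) = −2.214 dB.
So dBu = -10.6 + 2.214 = -8.4 dBu.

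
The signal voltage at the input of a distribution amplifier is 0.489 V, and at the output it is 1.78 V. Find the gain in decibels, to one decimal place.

11.2 dB

Voltage is an amplitude quantity, so gain = 20·log₁₀(V_out/V_in).
20·log₁₀(1.78/0.489) = 20·log₁₀(3.640) = 11.2 dB.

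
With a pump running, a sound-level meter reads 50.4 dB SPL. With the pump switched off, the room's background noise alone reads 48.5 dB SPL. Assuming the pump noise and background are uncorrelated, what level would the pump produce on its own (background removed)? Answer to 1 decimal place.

Remove the background by subtracting linear intensities:
L_src = 10·log₁₀(10^(50.4/10) − 10^(48.5/10)) = 10·log₁₀(38850) = 45.9 dB SPL.

45.9 dB SPL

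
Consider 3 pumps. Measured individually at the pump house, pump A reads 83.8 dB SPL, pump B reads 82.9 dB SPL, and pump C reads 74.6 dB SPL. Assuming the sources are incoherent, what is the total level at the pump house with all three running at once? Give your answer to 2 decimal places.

86.66 dB SPL

Incoherent sources sum as intensities:
L_total = 10·log₁₀(10^(83.8/10) + 10^(82.9/10) + 10^(74.6/10)) = 10·log₁₀(463700000) = 86.66 dB SPL.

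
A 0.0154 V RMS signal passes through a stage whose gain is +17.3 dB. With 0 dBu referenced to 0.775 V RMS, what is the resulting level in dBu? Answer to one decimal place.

Input level: 20·log₁₀(0.0154/0.775) = -34.04 dBu.
Output: -34.04 + 17.3 = -16.7 dBu.

-16.7 dBu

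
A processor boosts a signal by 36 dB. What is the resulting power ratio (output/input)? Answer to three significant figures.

Power ratio = 10^(dB/10).
10^(36/10) = 10^(3.600) = 3980.

3980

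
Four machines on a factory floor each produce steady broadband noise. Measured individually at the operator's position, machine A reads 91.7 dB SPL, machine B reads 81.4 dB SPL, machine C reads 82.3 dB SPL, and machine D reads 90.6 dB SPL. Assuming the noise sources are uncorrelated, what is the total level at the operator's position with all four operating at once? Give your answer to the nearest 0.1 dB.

Uncorrelated sources add in intensity (power), not in dB.
L_total = 10·log₁₀(10^(91.7/10) + 10^(81.4/10) + 10^(82.3/10) + 10^(90.6/10)) = 10·log₁₀(2935000000) = 94.7 dB SPL.

94.7 dB SPL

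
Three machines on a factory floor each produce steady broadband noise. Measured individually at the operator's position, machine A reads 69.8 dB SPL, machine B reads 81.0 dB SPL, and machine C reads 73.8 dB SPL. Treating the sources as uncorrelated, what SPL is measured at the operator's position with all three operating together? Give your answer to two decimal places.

82.03 dB SPL

Incoherent sources sum as intensities:
L_total = 10·log₁₀(10^(69.8/10) + 10^(81.0/10) + 10^(73.8/10)) = 10·log₁₀(159400000) = 82.03 dB SPL.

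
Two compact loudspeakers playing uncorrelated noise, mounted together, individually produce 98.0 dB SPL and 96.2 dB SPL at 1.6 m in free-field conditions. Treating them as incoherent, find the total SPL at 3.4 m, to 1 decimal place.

Combined at 1.6 m: 10·log₁₀(10^(98.0/10)+10^(96.2/10)) = 100.20 dB SPL.
Then apply −20·log₁₀(3.4/1.6) = -6.55 dB → 93.7 dB SPL.

93.7 dB SPL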